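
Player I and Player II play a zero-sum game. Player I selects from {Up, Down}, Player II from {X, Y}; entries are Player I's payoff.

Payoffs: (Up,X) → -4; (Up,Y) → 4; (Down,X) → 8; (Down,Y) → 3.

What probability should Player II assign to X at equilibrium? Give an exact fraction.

Row minima: Up → -4, Down → 3; maximin = 3.
Column maxima: X → 8, Y → 4; minimax = 4.
3 ≠ 4, so there is no saddle point; optimal play is mixed.
Let Player I play Up with probability p. Expected payoff against X: (-4)p + 8(1−p) = −12p + 8; against Y: 4p + 3(1−p) = p + 3.
Setting these equal: −12p + 8 = p + 3 ⇒ −13p = -5 ⇒ p = 5/13, and the value is (-12)·(5/13) + 8 = 44/13.
For Player II: with q = P(X), equating Up's and Down's payoffs gives −8q + 4 = 5q + 3 ⇒ q = 1/13.

1/13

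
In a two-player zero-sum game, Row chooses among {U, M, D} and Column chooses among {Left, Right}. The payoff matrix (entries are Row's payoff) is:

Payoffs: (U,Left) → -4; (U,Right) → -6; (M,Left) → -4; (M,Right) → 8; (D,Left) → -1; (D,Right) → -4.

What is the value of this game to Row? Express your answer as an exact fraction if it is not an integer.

-8/5

Row minima: U → -6, M → -4, D → -4; maximin = -4.
Column maxima: Left → -1, Right → 8; minimax = -1.
-4 ≠ -1, so there is no saddle point; optimal play is mixed.
U is strictly dominated by D, so Row never plays it.
On the remaining 2×2 (M, D vs Left, Right):
Let Row play M with probability p. Expected payoff against Left: (-4)p + (-1)(1−p) = −3p − 1; against Right: 8p + (-4)(1−p) = 12p − 4.
Setting these equal: −3p − 1 = 12p − 4 ⇒ −15p = -3 ⇒ p = 1/5, and the value is (-3)·(1/5) − 1 = -8/5.
For Column: with q = P(Left), equating M's and D's payoffs gives −12q + 8 = 3q − 4 ⇒ q = 4/5.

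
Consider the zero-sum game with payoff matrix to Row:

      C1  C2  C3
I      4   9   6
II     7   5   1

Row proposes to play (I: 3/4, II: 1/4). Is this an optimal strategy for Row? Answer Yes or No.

Yes

Against C1 this mix gives (3/4)·4 + (1/4)·7 = 19/4.
Against C2 this mix gives (3/4)·9 + (1/4)·5 = 8.
Against C3 this mix gives (3/4)·6 + (1/4)·1 = 19/4.
All of Column's active replies (C1, C3) yield 19/4, and no column does worse for Row. The mix makes Column indifferent and guarantees 19/4, so it is optimal.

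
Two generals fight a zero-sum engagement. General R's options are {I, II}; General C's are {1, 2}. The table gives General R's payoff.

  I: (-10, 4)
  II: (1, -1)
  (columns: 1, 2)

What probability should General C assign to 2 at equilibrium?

11/16

Row minima: I → -10, II → -1; maximin = -1.
Column maxima: 1 → 1, 2 → 4; minimax = 1.
-1 ≠ 1, so there is no saddle point; optimal play is mixed.
Let General R play I with probability p. Expected payoff against 1: (-10)p + 1(1−p) = −11p + 1; against 2: 4p + (-1)(1−p) = 5p − 1.
Setting these equal: −11p + 1 = 5p − 1 ⇒ −16p = -2 ⇒ p = 1/8, and the value is (-11)·(1/8) + 1 = -3/8.
For General C: with q = P(1), equating I's and II's payoffs gives −14q + 4 = 2q − 1 ⇒ q = 5/16.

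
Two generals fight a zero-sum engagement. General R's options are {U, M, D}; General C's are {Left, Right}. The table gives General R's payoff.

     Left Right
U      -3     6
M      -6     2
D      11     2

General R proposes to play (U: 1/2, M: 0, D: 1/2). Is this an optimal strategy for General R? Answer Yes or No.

Against Left this mix gives (1/2)·(-3) + (1/2)·11 = 4.
Against Right this mix gives (1/2)·6 + (1/2)·2 = 4.
All of General C's active replies (Left, Right) yield 4, and no column does worse for General R. The mix makes General C indifferent and guarantees 4, so it is optimal.

Yes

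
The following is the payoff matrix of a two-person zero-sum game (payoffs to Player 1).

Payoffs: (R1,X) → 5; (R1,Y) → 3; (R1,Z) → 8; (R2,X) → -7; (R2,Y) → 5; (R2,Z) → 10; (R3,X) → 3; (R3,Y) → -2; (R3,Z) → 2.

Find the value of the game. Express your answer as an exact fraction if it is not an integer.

23/7

Row minima: R1 → 3, R2 → -7, R3 → -2; maximin = 3.
Column maxima: X → 5, Y → 5, Z → 10; minimax = 5.
3 ≠ 5, so there is no saddle point; optimal play is mixed.
R3 is strictly dominated by R1, so Player 1 never plays it.
With R3 eliminated, Z is strictly dominated by X (it gives Player 1 strictly more in every remaining row), so Player 2 never plays it.
On the remaining 2×2 (R1, R2 vs X, Y):
Let Player 1 play R1 with probability p. Expected payoff against X: 5p + (-7)(1−p) = 12p − 7; against Y: 3p + 5(1−p) = −2p + 5.
Setting these equal: 12p − 7 = −2p + 5 ⇒ 14p = 12 ⇒ p = 6/7, and the value is (12)·(6/7) − 7 = 23/7.
For Player 2: with q = P(X), equating R1's and R2's payoffs gives 2q + 3 = −12q + 5 ⇒ q = 1/7.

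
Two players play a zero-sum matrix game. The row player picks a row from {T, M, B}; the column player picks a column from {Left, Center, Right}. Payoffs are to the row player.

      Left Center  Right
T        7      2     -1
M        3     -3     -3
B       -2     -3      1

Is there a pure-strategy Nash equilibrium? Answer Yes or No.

Row minima: T → -1, M → -3, B → -3; maximin = -1.
Column maxima: Left → 7, Center → 2, Right → 1; minimax = 1.
-1 ≠ 1, so no pure-strategy equilibrium exists.

No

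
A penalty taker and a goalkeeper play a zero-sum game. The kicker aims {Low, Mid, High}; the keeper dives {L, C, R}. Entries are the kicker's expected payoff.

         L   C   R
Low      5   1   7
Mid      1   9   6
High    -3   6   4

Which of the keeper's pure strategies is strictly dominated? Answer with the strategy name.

L holds the kicker's payoff strictly below R in every row: 5 < 7, 1 < 6, -3 < 4.
So R is strictly dominated for the keeper.

R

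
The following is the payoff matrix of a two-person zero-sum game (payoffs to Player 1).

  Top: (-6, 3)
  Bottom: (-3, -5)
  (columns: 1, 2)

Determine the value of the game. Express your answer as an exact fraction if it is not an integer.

-39/11

Row minima: Top → -6, Bottom → -5; maximin = -5.
Column maxima: 1 → -3, 2 → 3; minimax = -3.
-5 ≠ -3, so there is no saddle point; optimal play is mixed.
Let Player 1 play Top with probability p. Expected payoff against 1: (-6)p + (-3)(1−p) = −3p − 3; against 2: 3p + (-5)(1−p) = 8p − 5.
Setting these equal: −3p − 3 = 8p − 5 ⇒ −11p = -2 ⇒ p = 2/11, and the value is (-3)·(2/11) − 3 = -39/11.
For Player 2: with q = P(1), equating Top's and Bottom's payoffs gives −9q + 3 = 2q − 5 ⇒ q = 8/11.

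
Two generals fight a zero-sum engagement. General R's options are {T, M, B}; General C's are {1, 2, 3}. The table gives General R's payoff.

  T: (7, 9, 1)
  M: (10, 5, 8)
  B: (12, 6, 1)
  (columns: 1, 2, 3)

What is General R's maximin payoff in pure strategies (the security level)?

Row minima: T → 1, M → 5, B → 1.
The best of these is 5.

5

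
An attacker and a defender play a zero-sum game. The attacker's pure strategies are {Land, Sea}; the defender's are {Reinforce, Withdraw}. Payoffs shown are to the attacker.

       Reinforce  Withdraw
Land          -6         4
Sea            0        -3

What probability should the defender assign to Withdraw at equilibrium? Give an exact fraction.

6/13

Row minima: Land → -6, Sea → -3; maximin = -3.
Column maxima: Reinforce → 0, Withdraw → 4; minimax = 0.
-3 ≠ 0, so there is no saddle point; optimal play is mixed.
Let the attacker play Land with probability p. Expected payoff against Reinforce: (-6)p + 0(1−p) = −6p; against Withdraw: 4p + (-3)(1−p) = 7p − 3.
Setting these equal: −6p = 7p − 3 ⇒ −13p = -3 ⇒ p = 3/13, and the value is (-6)·(3/13) = -18/13.
For the defender: with q = P(Reinforce), equating Land's and Sea's payoffs gives −10q + 4 = 3q − 3 ⇒ q = 7/13.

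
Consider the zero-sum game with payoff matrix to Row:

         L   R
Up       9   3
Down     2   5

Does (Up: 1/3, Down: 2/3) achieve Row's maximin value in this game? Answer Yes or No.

Against L this mix gives (1/3)·9 + (2/3)·2 = 13/3.
Against R this mix gives (1/3)·3 + (2/3)·5 = 13/3.
All of Column's active replies (L, R) yield 13/3, and no column does worse for Row. The mix makes Column indifferent and guarantees 13/3, so it is optimal.

Yes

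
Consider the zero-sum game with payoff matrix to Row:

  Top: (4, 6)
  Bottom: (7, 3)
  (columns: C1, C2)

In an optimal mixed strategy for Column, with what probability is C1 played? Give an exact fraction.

Row minima: Top → 4, Bottom → 3; maximin = 4.
Column maxima: C1 → 7, C2 → 6; minimax = 6.
4 ≠ 6, so there is no saddle point; optimal play is mixed.
Let Row play Top with probability p. Expected payoff against C1: 4p + 7(1−p) = −3p + 7; against C2: 6p + 3(1−p) = 3p + 3.
Setting these equal: −3p + 7 = 3p + 3 ⇒ −6p = -4 ⇒ p = 2/3, and the value is (-3)·(2/3) + 7 = 5.
For Column: with q = P(C1), equating Top's and Bottom's payoffs gives −2q + 6 = 4q + 3 ⇒ q = 1/2.

1/2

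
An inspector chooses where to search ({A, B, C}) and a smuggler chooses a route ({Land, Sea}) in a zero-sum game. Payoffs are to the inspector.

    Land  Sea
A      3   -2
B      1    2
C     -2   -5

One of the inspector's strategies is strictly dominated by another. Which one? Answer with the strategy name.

C

A gives a strictly higher payoff than C against every column: 3 > -2, -2 > -5.
So C is strictly dominated and the inspector never plays it.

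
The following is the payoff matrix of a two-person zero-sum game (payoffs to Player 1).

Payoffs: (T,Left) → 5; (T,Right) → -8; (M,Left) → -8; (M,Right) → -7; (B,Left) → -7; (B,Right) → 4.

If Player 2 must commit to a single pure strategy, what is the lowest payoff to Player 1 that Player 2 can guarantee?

4

Column maxima: Left → 5, Right → 4.
The smallest of these is 4.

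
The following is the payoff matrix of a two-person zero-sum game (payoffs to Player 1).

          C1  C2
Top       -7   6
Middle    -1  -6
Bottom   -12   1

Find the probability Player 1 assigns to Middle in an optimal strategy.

13/18

Row minima: Top → -7, Middle → -6, Bottom → -12; maximin = -6.
Column maxima: C1 → -1, C2 → 6; minimax = -1.
-6 ≠ -1, so there is no saddle point; optimal play is mixed.
Bottom is strictly dominated by Top, so Player 1 never plays it.
On the remaining 2×2 (Top, Middle vs C1, C2):
Let Player 1 play Top with probability p. Expected payoff against C1: (-7)p + (-1)(1−p) = −6p − 1; against C2: 6p + (-6)(1−p) = 12p − 6.
Setting these equal: −6p − 1 = 12p − 6 ⇒ −18p = -5 ⇒ p = 5/18, and the value is (-6)·(5/18) − 1 = -8/3.
For Player 2: with q = P(C1), equating Top's and Middle's payoffs gives −13q + 6 = 5q − 6 ⇒ q = 2/3.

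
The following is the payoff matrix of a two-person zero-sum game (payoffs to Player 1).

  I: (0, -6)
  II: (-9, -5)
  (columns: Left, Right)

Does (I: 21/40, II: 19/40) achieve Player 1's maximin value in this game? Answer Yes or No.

Against Left this mix gives (21/40)·0 + (19/40)·(-9) = -171/40.
Against Right this mix gives (21/40)·(-6) + (19/40)·(-5) = -221/40.
Player 2 will play Right, holding Player 1 to -221/40. Shifting weight toward the row that does better against Right would raise this floor (the equalizing mix achieves -27/5 against both Right and Left), so the proposed strategy is not optimal.

No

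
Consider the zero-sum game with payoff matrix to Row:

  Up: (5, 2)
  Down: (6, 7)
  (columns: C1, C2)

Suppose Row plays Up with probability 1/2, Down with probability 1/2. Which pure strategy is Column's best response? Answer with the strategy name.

C2

If Column plays C1, Row's expected payoff is (1/2)·5 + (1/2)·6 = 11/2.
If Column plays C2, Row's expected payoff is (1/2)·2 + (1/2)·7 = 9/2.
Column minimizes Row's payoff; the smallest is 9/2, so the best response is C2.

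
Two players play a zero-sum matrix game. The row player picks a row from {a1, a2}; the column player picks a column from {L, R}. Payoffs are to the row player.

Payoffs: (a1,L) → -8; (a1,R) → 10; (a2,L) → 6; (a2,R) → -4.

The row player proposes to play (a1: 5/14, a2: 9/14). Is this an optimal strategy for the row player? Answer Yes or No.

Yes

Against L this mix gives (5/14)·(-8) + (9/14)·6 = 1.
Against R this mix gives (5/14)·10 + (9/14)·(-4) = 1.
All of the column player's active replies (L, R) yield 1, and no column does worse for the row player. The mix makes the column player indifferent and guarantees 1, so it is optimal.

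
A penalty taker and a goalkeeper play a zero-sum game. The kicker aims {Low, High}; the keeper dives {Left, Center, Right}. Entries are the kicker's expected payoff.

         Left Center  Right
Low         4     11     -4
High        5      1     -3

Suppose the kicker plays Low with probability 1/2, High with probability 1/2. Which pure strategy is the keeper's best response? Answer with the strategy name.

Right

If the keeper plays Left, the kicker's expected payoff is (1/2)·4 + (1/2)·5 = 9/2.
If the keeper plays Center, the kicker's expected payoff is (1/2)·11 + (1/2)·1 = 6.
If the keeper plays Right, the kicker's expected payoff is (1/2)·(-4) + (1/2)·(-3) = -7/2.
The keeper minimizes the kicker's payoff; the smallest is -7/2, so the best response is Right.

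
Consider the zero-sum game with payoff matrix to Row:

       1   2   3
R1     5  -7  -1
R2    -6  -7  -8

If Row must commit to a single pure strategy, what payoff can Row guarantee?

-7

Row minima: R1 → -7, R2 → -8.
The best of these is -7.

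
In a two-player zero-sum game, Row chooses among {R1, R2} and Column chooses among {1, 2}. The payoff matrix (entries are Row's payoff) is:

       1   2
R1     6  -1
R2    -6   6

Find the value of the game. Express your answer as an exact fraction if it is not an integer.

30/19

Row minima: R1 → -1, R2 → -6; maximin = -1.
Column maxima: 1 → 6, 2 → 6; minimax = 6.
-1 ≠ 6, so there is no saddle point; optimal play is mixed.
Let Row play R1 with probability p. Expected payoff against 1: 6p + (-6)(1−p) = 12p − 6; against 2: (-1)p + 6(1−p) = −7p + 6.
Setting these equal: 12p − 6 = −7p + 6 ⇒ 19p = 12 ⇒ p = 12/19, and the value is (12)·(12/19) − 6 = 30/19.
For Column: with q = P(1), equating R1's and R2's payoffs gives 7q − 1 = −12q + 6 ⇒ q = 7/19.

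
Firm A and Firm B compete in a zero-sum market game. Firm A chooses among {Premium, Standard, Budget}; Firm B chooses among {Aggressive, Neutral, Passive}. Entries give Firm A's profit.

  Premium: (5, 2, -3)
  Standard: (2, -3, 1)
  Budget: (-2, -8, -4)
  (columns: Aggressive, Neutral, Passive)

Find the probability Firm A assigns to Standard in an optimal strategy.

Row minima: Premium → -3, Standard → -3, Budget → -8; maximin = -3.
Column maxima: Aggressive → 5, Neutral → 2, Passive → 1; minimax = 1.
-3 ≠ 1, so there is no saddle point; optimal play is mixed.
Budget is strictly dominated by Premium, so Firm A never plays it.
Aggressive is strictly dominated by Neutral (it gives Firm A strictly more in every row), so Firm B never plays it.
On the remaining 2×2 (Premium, Standard vs Neutral, Passive):
Let Firm A play Premium with probability p. Expected payoff against Neutral: 2p + (-3)(1−p) = 5p − 3; against Passive: (-3)p + 1(1−p) = −4p + 1.
Setting these equal: 5p − 3 = −4p + 1 ⇒ 9p = 4 ⇒ p = 4/9, and the value is (5)·(4/9) − 3 = -7/9.
For Firm B: with q = P(Neutral), equating Premium's and Standard's payoffs gives 5q − 3 = −4q + 1 ⇒ q = 4/9.

5/9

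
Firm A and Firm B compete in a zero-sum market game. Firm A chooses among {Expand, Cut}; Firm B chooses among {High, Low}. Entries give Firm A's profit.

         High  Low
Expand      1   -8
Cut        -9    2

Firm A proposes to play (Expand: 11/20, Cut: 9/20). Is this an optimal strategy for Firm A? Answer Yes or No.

Yes

Against High this mix gives (11/20)·1 + (9/20)·(-9) = -7/2.
Against Low this mix gives (11/20)·(-8) + (9/20)·2 = -7/2.
All of Firm B's active replies (High, Low) yield -7/2, and no column does worse for Firm A. The mix makes Firm B indifferent and guarantees -7/2, so it is optimal.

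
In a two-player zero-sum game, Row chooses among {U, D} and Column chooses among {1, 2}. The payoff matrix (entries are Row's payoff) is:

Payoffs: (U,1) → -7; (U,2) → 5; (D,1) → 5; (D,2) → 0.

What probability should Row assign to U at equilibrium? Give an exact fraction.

Row minima: U → -7, D → 0; maximin = 0.
Column maxima: 1 → 5, 2 → 5; minimax = 5.
0 ≠ 5, so there is no saddle point; optimal play is mixed.
Let Row play U with probability p. Expected payoff against 1: (-7)p + 5(1−p) = −12p + 5; against 2: 5p + 0(1−p) = 5p.
Setting these equal: −12p + 5 = 5p ⇒ −17p = -5 ⇒ p = 5/17, and the value is (-12)·(5/17) + 5 = 25/17.
For Column: with q = P(1), equating U's and D's payoffs gives −12q + 5 = 5q ⇒ q = 5/17.

5/17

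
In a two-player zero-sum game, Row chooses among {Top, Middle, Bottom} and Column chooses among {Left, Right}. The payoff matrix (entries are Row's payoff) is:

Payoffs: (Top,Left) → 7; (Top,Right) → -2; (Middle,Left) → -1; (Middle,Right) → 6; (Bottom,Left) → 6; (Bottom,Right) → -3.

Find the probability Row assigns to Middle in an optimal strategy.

9/16

Row minima: Top → -2, Middle → -1, Bottom → -3; maximin = -1.
Column maxima: Left → 7, Right → 6; minimax = 6.
-1 ≠ 6, so there is no saddle point; optimal play is mixed.
Bottom is strictly dominated by Top, so Row never plays it.
On the remaining 2×2 (Top, Middle vs Left, Right):
Let Row play Top with probability p. Expected payoff against Left: 7p + (-1)(1−p) = 8p − 1; against Right: (-2)p + 6(1−p) = −8p + 6.
Setting these equal: 8p − 1 = −8p + 6 ⇒ 16p = 7 ⇒ p = 7/16, and the value is (8)·(7/16) − 1 = 5/2.
For Column: with q = P(Left), equating Top's and Middle's payoffs gives 9q − 2 = −7q + 6 ⇒ q = 1/2.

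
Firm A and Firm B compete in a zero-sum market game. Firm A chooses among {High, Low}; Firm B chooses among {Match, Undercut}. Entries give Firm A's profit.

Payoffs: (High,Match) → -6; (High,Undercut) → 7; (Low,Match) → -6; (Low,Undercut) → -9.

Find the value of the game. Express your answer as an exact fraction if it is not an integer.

-6

Row minima: High → -6, Low → -9; maximin = -6.
Column maxima: Match → -6, Undercut → 7; minimax = -6.
Since maximin = minimax = -6, there is a saddle point and the value is -6.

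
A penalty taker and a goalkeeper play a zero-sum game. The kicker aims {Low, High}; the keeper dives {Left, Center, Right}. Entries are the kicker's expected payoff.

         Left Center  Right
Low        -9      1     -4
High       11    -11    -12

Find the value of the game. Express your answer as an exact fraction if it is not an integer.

-38/7

Row minima: Low → -9, High → -12; maximin = -9.
Column maxima: Left → 11, Center → 1, Right → -4; minimax = -4.
-9 ≠ -4, so there is no saddle point; optimal play is mixed.
Center is strictly dominated by Right (it gives the kicker strictly more in every row), so the keeper never plays it.
On the remaining 2×2 (Low, High vs Left, Right):
Let the kicker play Low with probability p. Expected payoff against Left: (-9)p + 11(1−p) = −20p + 11; against Right: (-4)p + (-12)(1−p) = 8p − 12.
Setting these equal: −20p + 11 = 8p − 12 ⇒ −28p = -23 ⇒ p = 23/28, and the value is (-20)·(23/28) + 11 = -38/7.
For the keeper: with q = P(Left), equating Low's and High's payoffs gives −5q − 4 = 23q − 12 ⇒ q = 2/7.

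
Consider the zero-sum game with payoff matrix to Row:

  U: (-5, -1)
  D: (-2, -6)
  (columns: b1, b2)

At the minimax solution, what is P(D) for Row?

Row minima: U → -5, D → -6; maximin = -5.
Column maxima: b1 → -2, b2 → -1; minimax = -2.
-5 ≠ -2, so there is no saddle point; optimal play is mixed.
Let Row play U with probability p. Expected payoff against b1: (-5)p + (-2)(1−p) = −3p − 2; against b2: (-1)p + (-6)(1−p) = 5p − 6.
Setting these equal: −3p − 2 = 5p − 6 ⇒ −8p = -4 ⇒ p = 1/2, and the value is (-3)·(1/2) − 2 = -7/2.
For Column: with q = P(b1), equating U's and D's payoffs gives −4q − 1 = 4q − 6 ⇒ q = 5/8.

1/2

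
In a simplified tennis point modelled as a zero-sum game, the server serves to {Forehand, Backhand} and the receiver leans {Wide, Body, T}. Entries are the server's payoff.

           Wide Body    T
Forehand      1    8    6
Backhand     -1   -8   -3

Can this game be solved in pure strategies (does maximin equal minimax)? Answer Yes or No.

Yes

Row minima: Forehand → 1, Backhand → -8; maximin = 1.
Column maxima: Wide → 1, Body → 8, T → 6; minimax = 1.
maximin = minimax = 1, so a saddle point exists.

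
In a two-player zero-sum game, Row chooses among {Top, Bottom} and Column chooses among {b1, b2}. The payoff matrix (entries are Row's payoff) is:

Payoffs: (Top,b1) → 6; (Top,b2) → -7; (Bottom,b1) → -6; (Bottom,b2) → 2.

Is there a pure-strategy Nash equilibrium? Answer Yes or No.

No

Row minima: Top → -7, Bottom → -6; maximin = -6.
Column maxima: b1 → 6, b2 → 2; minimax = 2.
-6 ≠ 2, so no pure-strategy equilibrium exists.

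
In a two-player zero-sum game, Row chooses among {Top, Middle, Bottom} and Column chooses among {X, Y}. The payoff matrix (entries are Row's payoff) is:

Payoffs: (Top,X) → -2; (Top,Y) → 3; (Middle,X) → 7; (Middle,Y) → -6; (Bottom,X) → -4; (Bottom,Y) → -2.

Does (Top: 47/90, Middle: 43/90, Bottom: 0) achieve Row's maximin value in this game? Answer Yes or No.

No

Against X this mix gives (47/90)·(-2) + (43/90)·7 = 23/10.
Against Y this mix gives (47/90)·3 + (43/90)·(-6) = -13/10.
Column will play Y, holding Row to -13/10. Shifting weight toward the row that does better against Y would raise this floor (the equalizing mix achieves 1/2 against both Y and X), so the proposed strategy is not optimal.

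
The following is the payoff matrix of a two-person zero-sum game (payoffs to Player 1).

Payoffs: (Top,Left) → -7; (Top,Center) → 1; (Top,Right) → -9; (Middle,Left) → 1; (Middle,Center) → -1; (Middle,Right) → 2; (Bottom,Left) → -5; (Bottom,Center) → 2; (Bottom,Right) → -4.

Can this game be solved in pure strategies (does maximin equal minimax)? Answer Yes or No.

No

Row minima: Top → -9, Middle → -1, Bottom → -5; maximin = -1.
Column maxima: Left → 1, Center → 2, Right → 2; minimax = 1.
-1 ≠ 1, so no pure-strategy equilibrium exists.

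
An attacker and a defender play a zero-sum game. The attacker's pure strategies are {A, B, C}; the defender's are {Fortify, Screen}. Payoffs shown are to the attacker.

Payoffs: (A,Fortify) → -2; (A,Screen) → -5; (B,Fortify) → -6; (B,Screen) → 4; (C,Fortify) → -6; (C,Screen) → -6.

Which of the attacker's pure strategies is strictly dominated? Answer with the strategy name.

A gives a strictly higher payoff than C against every column: -2 > -6, -5 > -6.
So C is strictly dominated and the attacker never plays it.

C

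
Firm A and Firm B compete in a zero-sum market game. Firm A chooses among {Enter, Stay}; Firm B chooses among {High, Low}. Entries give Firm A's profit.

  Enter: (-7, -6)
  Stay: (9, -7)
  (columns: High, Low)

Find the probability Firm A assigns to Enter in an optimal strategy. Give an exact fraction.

Row minima: Enter → -7, Stay → -7; maximin = -7.
Column maxima: High → 9, Low → -6; minimax = -6.
-7 ≠ -6, so there is no saddle point; optimal play is mixed.
Let Firm A play Enter with probability p. Expected payoff against High: (-7)p + 9(1−p) = −16p + 9; against Low: (-6)p + (-7)(1−p) = p − 7.
Setting these equal: −16p + 9 = p − 7 ⇒ −17p = -16 ⇒ p = 16/17, and the value is (-16)·(16/17) + 9 = -103/17.
For Firm B: with q = P(High), equating Enter's and Stay's payoffs gives −q − 6 = 16q − 7 ⇒ q = 1/17.

16/17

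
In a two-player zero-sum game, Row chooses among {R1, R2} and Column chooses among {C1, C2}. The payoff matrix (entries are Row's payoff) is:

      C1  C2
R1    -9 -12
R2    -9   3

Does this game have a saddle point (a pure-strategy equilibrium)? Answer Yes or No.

Row minima: R1 → -12, R2 → -9; maximin = -9.
Column maxima: C1 → -9, C2 → 3; minimax = -9.
maximin = minimax = -9, so a saddle point exists.

Yes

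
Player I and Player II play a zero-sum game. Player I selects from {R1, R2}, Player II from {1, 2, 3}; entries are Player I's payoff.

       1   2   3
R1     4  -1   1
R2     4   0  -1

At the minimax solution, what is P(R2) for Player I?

2/3

Row minima: R1 → -1, R2 → -1; maximin = -1.
Column maxima: 1 → 4, 2 → 0, 3 → 1; minimax = 0.
-1 ≠ 0, so there is no saddle point; optimal play is mixed.
1 is strictly dominated by 2 (it gives Player I strictly more in every row), so Player II never plays it.
On the remaining 2×2 (R1, R2 vs 2, 3):
Let Player I play R1 with probability p. Expected payoff against 2: (-1)p + 0(1−p) = −p; against 3: 1p + (-1)(1−p) = 2p − 1.
Setting these equal: −p = 2p − 1 ⇒ −3p = -1 ⇒ p = 1/3, and the value is (-1)·(1/3) = -1/3.
For Player II: with q = P(2), equating R1's and R2's payoffs gives −2q + 1 = q − 1 ⇒ q = 2/3.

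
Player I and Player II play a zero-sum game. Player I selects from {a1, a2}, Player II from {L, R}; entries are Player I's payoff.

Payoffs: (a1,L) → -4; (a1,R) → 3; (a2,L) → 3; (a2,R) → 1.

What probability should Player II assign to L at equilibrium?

Row minima: a1 → -4, a2 → 1; maximin = 1.
Column maxima: L → 3, R → 3; minimax = 3.
1 ≠ 3, so there is no saddle point; optimal play is mixed.
Let Player I play a1 with probability p. Expected payoff against L: (-4)p + 3(1−p) = −7p + 3; against R: 3p + 1(1−p) = 2p + 1.
Setting these equal: −7p + 3 = 2p + 1 ⇒ −9p = -2 ⇒ p = 2/9, and the value is (-7)·(2/9) + 3 = 13/9.
For Player II: with q = P(L), equating a1's and a2's payoffs gives −7q + 3 = 2q + 1 ⇒ q = 2/9.

2/9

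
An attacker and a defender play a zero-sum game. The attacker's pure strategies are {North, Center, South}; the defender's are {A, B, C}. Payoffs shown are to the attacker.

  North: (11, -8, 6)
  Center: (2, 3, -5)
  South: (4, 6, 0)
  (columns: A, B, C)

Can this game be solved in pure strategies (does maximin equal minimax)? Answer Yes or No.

No

Row minima: North → -8, Center → -5, South → 0; maximin = 0.
Column maxima: A → 11, B → 6, C → 6; minimax = 6.
0 ≠ 6, so no pure-strategy equilibrium exists.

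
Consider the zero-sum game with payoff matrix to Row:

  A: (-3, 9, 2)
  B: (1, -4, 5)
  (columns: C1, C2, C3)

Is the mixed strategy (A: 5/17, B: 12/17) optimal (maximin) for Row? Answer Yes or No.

Yes

Against C1 this mix gives (5/17)·(-3) + (12/17)·1 = -3/17.
Against C2 this mix gives (5/17)·9 + (12/17)·(-4) = -3/17.
Against C3 this mix gives (5/17)·2 + (12/17)·5 = 70/17.
All of Column's active replies (C1, C2) yield -3/17, and no column does worse for Row. The mix makes Column indifferent and guarantees -3/17, so it is optimal.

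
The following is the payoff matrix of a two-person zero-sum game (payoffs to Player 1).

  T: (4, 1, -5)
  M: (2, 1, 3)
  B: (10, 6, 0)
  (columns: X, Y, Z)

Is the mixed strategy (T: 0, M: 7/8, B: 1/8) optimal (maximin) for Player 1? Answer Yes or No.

Against X this mix gives (7/8)·2 + (1/8)·10 = 3.
Against Y this mix gives (7/8)·1 + (1/8)·6 = 13/8.
Against Z this mix gives (7/8)·3 + (1/8)·0 = 21/8.
Player 2 will play Y, holding Player 1 to 13/8. Shifting weight toward the row that does better against Y would raise this floor (the equalizing mix achieves 9/4 against both Y and Z), so the proposed strategy is not optimal.

No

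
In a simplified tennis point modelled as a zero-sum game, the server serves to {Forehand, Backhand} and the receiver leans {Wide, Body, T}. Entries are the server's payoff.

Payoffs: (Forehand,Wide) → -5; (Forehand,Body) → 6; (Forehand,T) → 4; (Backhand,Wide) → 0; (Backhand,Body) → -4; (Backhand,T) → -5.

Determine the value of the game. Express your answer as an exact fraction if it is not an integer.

-25/14

Row minima: Forehand → -5, Backhand → -5; maximin = -5.
Column maxima: Wide → 0, Body → 6, T → 4; minimax = 0.
-5 ≠ 0, so there is no saddle point; optimal play is mixed.
Body is strictly dominated by T (it gives the server strictly more in every row), so the receiver never plays it.
On the remaining 2×2 (Forehand, Backhand vs Wide, T):
Let the server play Forehand with probability p. Expected payoff against Wide: (-5)p + 0(1−p) = −5p; against T: 4p + (-5)(1−p) = 9p − 5.
Setting these equal: −5p = 9p − 5 ⇒ −14p = -5 ⇒ p = 5/14, and the value is (-5)·(5/14) = -25/14.
For the receiver: with q = P(Wide), equating Forehand's and Backhand's payoffs gives −9q + 4 = 5q − 5 ⇒ q = 9/14.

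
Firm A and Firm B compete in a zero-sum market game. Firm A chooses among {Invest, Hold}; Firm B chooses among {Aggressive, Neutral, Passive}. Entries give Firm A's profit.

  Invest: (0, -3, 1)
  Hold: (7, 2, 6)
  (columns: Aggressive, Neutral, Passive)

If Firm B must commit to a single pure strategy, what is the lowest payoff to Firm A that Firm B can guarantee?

2

Column maxima: Aggressive → 7, Neutral → 2, Passive → 6.
The smallest of these is 2.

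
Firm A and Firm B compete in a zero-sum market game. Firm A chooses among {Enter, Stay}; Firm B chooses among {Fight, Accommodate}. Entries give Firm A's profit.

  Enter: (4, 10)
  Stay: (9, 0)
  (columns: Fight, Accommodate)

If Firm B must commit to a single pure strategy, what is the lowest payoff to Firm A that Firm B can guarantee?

9

Column maxima: Fight → 9, Accommodate → 10.
The smallest of these is 9.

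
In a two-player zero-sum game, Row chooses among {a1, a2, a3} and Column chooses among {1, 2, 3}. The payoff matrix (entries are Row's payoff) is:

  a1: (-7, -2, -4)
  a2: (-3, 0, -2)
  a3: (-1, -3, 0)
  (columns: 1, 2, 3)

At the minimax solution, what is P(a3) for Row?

3/5

Row minima: a1 → -7, a2 → -3, a3 → -3; maximin = -3.
Column maxima: 1 → -1, 2 → 0, 3 → 0; minimax = -1.
-3 ≠ -1, so there is no saddle point; optimal play is mixed.
a1 is strictly dominated by a2, so Row never plays it.
3 is strictly dominated by 1 (it gives Row strictly more in every row), so Column never plays it.
On the remaining 2×2 (a2, a3 vs 1, 2):
Let Row play a2 with probability p. Expected payoff against 1: (-3)p + (-1)(1−p) = −2p − 1; against 2: 0p + (-3)(1−p) = 3p − 3.
Setting these equal: −2p − 1 = 3p − 3 ⇒ −5p = -2 ⇒ p = 2/5, and the value is (-2)·(2/5) − 1 = -9/5.
For Column: with q = P(1), equating a2's and a3's payoffs gives −3q = 2q − 3 ⇒ q = 3/5.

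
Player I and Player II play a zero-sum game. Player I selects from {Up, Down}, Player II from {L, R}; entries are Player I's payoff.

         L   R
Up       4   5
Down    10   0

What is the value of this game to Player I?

50/11

Row minima: Up → 4, Down → 0; maximin = 4.
Column maxima: L → 10, R → 5; minimax = 5.
4 ≠ 5, so there is no saddle point; optimal play is mixed.
Let Player I play Up with probability p. Expected payoff against L: 4p + 10(1−p) = −6p + 10; against R: 5p + 0(1−p) = 5p.
Setting these equal: −6p + 10 = 5p ⇒ −11p = -10 ⇒ p = 10/11, and the value is (-6)·(10/11) + 10 = 50/11.
For Player II: with q = P(L), equating Up's and Down's payoffs gives −q + 5 = 10q ⇒ q = 5/11.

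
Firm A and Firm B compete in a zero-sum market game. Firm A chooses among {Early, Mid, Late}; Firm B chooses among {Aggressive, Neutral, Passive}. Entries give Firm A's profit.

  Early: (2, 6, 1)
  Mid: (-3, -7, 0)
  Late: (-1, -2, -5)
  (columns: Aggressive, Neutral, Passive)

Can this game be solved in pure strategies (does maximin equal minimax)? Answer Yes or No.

Row minima: Early → 1, Mid → -7, Late → -5; maximin = 1.
Column maxima: Aggressive → 2, Neutral → 6, Passive → 1; minimax = 1.
maximin = minimax = 1, so a saddle point exists.

Yes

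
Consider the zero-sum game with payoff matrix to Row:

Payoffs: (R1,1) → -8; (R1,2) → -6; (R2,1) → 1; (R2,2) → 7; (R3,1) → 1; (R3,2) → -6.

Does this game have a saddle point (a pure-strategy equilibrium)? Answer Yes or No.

Row minima: R1 → -8, R2 → 1, R3 → -6; maximin = 1.
Column maxima: 1 → 1, 2 → 7; minimax = 1.
maximin = minimax = 1, so a saddle point exists.

Yes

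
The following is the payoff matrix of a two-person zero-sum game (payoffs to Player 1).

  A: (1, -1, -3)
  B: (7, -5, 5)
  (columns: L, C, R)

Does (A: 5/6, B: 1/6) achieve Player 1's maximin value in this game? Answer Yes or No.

Yes

Against L this mix gives (5/6)·1 + (1/6)·7 = 2.
Against C this mix gives (5/6)·(-1) + (1/6)·(-5) = -5/3.
Against R this mix gives (5/6)·(-3) + (1/6)·5 = -5/3.
All of Player 2's active replies (C, R) yield -5/3, and no column does worse for Player 1. The mix makes Player 2 indifferent and guarantees -5/3, so it is optimal.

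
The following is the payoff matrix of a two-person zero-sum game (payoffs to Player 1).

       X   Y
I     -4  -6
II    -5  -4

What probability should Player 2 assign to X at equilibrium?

Row minima: I → -6, II → -5; maximin = -5.
Column maxima: X → -4, Y → -4; minimax = -4.
-5 ≠ -4, so there is no saddle point; optimal play is mixed.
Let Player 1 play I with probability p. Expected payoff against X: (-4)p + (-5)(1−p) = p − 5; against Y: (-6)p + (-4)(1−p) = −2p − 4.
Setting these equal: p − 5 = −2p − 4 ⇒ 3p = 1 ⇒ p = 1/3, and the value is (1)·(1/3) − 5 = -14/3.
For Player 2: with q = P(X), equating I's and II's payoffs gives 2q − 6 = −q − 4 ⇒ q = 2/3.

2/3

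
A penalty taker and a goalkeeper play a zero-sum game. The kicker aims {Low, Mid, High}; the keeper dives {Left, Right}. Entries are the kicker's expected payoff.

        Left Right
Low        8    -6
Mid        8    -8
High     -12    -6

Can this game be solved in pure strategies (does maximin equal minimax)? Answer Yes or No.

Yes

Row minima: Low → -6, Mid → -8, High → -12; maximin = -6.
Column maxima: Left → 8, Right → -6; minimax = -6.
maximin = minimax = -6, so a saddle point exists.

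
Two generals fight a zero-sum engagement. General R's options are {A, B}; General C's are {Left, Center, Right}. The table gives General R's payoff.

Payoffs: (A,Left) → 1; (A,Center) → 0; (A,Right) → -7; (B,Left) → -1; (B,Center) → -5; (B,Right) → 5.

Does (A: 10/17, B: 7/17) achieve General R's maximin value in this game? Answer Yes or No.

Against Left this mix gives (10/17)·1 + (7/17)·(-1) = 3/17.
Against Center this mix gives (10/17)·0 + (7/17)·(-5) = -35/17.
Against Right this mix gives (10/17)·(-7) + (7/17)·5 = -35/17.
All of General C's active replies (Center, Right) yield -35/17, and no column does worse for General R. The mix makes General C indifferent and guarantees -35/17, so it is optimal.

Yes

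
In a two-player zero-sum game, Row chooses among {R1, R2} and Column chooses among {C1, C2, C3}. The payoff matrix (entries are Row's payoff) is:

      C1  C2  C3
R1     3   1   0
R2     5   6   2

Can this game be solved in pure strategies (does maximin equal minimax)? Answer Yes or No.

Yes

Row minima: R1 → 0, R2 → 2; maximin = 2.
Column maxima: C1 → 5, C2 → 6, C3 → 2; minimax = 2.
maximin = minimax = 2, so a saddle point exists.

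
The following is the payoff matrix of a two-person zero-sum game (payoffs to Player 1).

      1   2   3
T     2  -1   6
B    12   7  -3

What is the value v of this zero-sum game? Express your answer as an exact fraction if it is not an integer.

39/17

Row minima: T → -1, B → -3; maximin = -1.
Column maxima: 1 → 12, 2 → 7, 3 → 6; minimax = 6.
-1 ≠ 6, so there is no saddle point; optimal play is mixed.
1 is strictly dominated by 2 (it gives Player 1 strictly more in every row), so Player 2 never plays it.
On the remaining 2×2 (T, B vs 2, 3):
Let Player 1 play T with probability p. Expected payoff against 2: (-1)p + 7(1−p) = −8p + 7; against 3: 6p + (-3)(1−p) = 9p − 3.
Setting these equal: −8p + 7 = 9p − 3 ⇒ −17p = -10 ⇒ p = 10/17, and the value is (-8)·(10/17) + 7 = 39/17.
For Player 2: with q = P(2), equating T's and B's payoffs gives −7q + 6 = 10q − 3 ⇒ q = 9/17.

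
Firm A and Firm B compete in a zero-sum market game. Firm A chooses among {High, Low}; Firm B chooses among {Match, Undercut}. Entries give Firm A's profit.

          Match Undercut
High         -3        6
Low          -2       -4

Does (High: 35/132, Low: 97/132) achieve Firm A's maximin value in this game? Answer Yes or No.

No

Against Match this mix gives (35/132)·(-3) + (97/132)·(-2) = -299/132.
Against Undercut this mix gives (35/132)·6 + (97/132)·(-4) = -89/66.
Firm B will play Match, holding Firm A to -299/132. Shifting weight toward the row that does better against Match would raise this floor (the equalizing mix achieves -24/11 against both Match and Undercut), so the proposed strategy is not optimal.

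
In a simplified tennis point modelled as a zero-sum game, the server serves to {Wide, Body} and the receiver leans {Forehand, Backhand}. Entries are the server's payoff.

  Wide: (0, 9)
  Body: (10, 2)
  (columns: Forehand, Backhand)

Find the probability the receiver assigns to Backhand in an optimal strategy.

10/17

Row minima: Wide → 0, Body → 2; maximin = 2.
Column maxima: Forehand → 10, Backhand → 9; minimax = 9.
2 ≠ 9, so there is no saddle point; optimal play is mixed.
Let the server play Wide with probability p. Expected payoff against Forehand: 0p + 10(1−p) = −10p + 10; against Backhand: 9p + 2(1−p) = 7p + 2.
Setting these equal: −10p + 10 = 7p + 2 ⇒ −17p = -8 ⇒ p = 8/17, and the value is (-10)·(8/17) + 10 = 90/17.
For the receiver: with q = P(Forehand), equating Wide's and Body's payoffs gives −9q + 9 = 8q + 2 ⇒ q = 7/17.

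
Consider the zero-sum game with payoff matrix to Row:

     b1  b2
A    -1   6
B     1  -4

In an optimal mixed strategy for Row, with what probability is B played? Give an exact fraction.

Row minima: A → -1, B → -4; maximin = -1.
Column maxima: b1 → 1, b2 → 6; minimax = 1.
-1 ≠ 1, so there is no saddle point; optimal play is mixed.
Let Row play A with probability p. Expected payoff against b1: (-1)p + 1(1−p) = −2p + 1; against b2: 6p + (-4)(1−p) = 10p − 4.
Setting these equal: −2p + 1 = 10p − 4 ⇒ −12p = -5 ⇒ p = 5/12, and the value is (-2)·(5/12) + 1 = 1/6.
For Column: with q = P(b1), equating A's and B's payoffs gives −7q + 6 = 5q − 4 ⇒ q = 5/6.

7/12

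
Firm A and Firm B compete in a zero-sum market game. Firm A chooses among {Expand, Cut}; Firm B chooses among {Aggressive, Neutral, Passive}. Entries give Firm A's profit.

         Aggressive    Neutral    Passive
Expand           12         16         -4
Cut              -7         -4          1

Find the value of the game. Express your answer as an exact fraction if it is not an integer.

-2/3

Row minima: Expand → -4, Cut → -7; maximin = -4.
Column maxima: Aggressive → 12, Neutral → 16, Passive → 1; minimax = 1.
-4 ≠ 1, so there is no saddle point; optimal play is mixed.
Neutral is strictly dominated by Aggressive (it gives Firm A strictly more in every row), so Firm B never plays it.
On the remaining 2×2 (Expand, Cut vs Aggressive, Passive):
Let Firm A play Expand with probability p. Expected payoff against Aggressive: 12p + (-7)(1−p) = 19p − 7; against Passive: (-4)p + 1(1−p) = −5p + 1.
Setting these equal: 19p − 7 = −5p + 1 ⇒ 24p = 8 ⇒ p = 1/3, and the value is (19)·(1/3) − 7 = -2/3.
For Firm B: with q = P(Aggressive), equating Expand's and Cut's payoffs gives 16q − 4 = −8q + 1 ⇒ q = 5/24.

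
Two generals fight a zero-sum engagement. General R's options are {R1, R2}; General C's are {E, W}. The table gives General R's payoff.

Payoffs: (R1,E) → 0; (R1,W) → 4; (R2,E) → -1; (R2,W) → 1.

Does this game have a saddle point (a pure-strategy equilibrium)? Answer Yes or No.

Yes

Row minima: R1 → 0, R2 → -1; maximin = 0.
Column maxima: E → 0, W → 4; minimax = 0.
maximin = minimax = 0, so a saddle point exists.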